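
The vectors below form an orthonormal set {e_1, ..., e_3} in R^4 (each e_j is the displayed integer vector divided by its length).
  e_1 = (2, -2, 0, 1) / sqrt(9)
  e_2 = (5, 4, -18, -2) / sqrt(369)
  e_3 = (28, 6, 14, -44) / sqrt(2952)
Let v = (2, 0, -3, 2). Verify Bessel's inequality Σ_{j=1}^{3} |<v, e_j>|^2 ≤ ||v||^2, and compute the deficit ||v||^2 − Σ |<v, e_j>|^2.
Σ |<v, e_j>|^2 = 281/18; ||v||^2 = 17; deficit = 25/18

Write each e_j = u_j / sqrt(<u_j, u_j>) where u_j is the displayed integer vector. Then <v, e_j> = <v, u_j> / sqrt(<u_j, u_j>), so |<v, e_j>|^2 = <v, u_j>^2 / <u_j, u_j>.
Coefficients: <v, e_1> = 6/sqrt(9), <v, e_2> = 60/sqrt(369), <v, e_3> = -74/sqrt(2952).
Square and sum: Σ |<v, e_j>|^2 = 281/18.
Compute ||v||^2 = v·v = 17.
Deficit = 17 − 281/18 = 25/18 ≥ 0, confirming Bessel's inequality. (The deficit equals ||v − Σ <v,e_j> e_j||^2, the squared distance from v to span{e_j}.)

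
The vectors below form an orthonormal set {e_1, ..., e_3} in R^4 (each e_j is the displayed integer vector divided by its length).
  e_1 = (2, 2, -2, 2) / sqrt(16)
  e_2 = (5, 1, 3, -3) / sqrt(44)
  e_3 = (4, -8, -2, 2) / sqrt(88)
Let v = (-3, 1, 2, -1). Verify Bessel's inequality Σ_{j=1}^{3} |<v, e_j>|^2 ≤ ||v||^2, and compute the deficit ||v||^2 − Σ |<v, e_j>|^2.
Σ |<v, e_j>|^2 = 29/2; ||v||^2 = 15; deficit = 1/2

Write each e_j = u_j / sqrt(<u_j, u_j>) where u_j is the displayed integer vector. Then <v, e_j> = <v, u_j> / sqrt(<u_j, u_j>), so |<v, e_j>|^2 = <v, u_j>^2 / <u_j, u_j>.
Coefficients: <v, e_1> = -10/sqrt(16), <v, e_2> = -5/sqrt(44), <v, e_3> = -26/sqrt(88).
Square and sum: Σ |<v, e_j>|^2 = 29/2.
Compute ||v||^2 = v·v = 15.
Deficit = 15 − 29/2 = 1/2 ≥ 0, confirming Bessel's inequality. (The deficit equals ||v − Σ <v,e_j> e_j||^2, the squared distance from v to span{e_j}.)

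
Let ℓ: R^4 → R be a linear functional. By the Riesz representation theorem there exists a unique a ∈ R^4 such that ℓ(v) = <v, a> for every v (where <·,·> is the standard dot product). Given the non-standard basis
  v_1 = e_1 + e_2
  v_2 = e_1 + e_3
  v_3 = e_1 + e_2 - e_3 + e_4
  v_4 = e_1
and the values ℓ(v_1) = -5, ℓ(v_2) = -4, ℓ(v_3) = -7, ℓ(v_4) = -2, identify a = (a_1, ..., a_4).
a = (-2, -3, -2, -4)

Write a = (a_1, ..., a_4) in the standard basis. For each basis vector v_i, ℓ(v_i) = <v_i, a> is a linear equation in the a_j's. Collect the n equations into a matrix system V a = ℓ, where row i of V is v_i (expressed in the standard basis). Since V is invertible (lower-triangular with 1s on the diagonal, up to permutation), solve by back-substitution:
  V =
[[1, 1, 0, 0],
 [1, 0, 1, 0],
 [1, 1, -1, 1],
 [1, 0, 0, 0]]
  V a = (-5, -4, -7, -2)
Solving gives a = (-2, -3, -2, -4).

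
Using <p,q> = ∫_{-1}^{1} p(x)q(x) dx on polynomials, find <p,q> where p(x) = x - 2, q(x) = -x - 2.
<p,q> = 22/3

Expand the product: p(x)·q(x) = 4 - x^2.
∫_{-1}^{1} of each monomial x^k gives [2/(k+1) if k even, 0 if k odd]. Integrating term-by-term (or equivalently evaluating the antiderivative F(x) = -x^3/3 + 4*x at the endpoints):
  F(1) − F(−1) = 11/3 − (-11/3) = 22/3.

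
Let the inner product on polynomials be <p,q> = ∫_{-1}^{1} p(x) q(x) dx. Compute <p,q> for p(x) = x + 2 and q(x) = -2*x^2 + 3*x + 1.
<p,q> = 10/3

Expand the product: p(x)·q(x) = -2*x^3 - x^2 + 7*x + 2.
∫_{-1}^{1} of each monomial x^k gives [2/(k+1) if k even, 0 if k odd]. Integrating term-by-term (or equivalently evaluating the antiderivative F(x) = -x^4/2 - x^3/3 + 7*x^2/2 + 2*x at the endpoints):
  F(1) − F(−1) = 14/3 − (4/3) = 10/3.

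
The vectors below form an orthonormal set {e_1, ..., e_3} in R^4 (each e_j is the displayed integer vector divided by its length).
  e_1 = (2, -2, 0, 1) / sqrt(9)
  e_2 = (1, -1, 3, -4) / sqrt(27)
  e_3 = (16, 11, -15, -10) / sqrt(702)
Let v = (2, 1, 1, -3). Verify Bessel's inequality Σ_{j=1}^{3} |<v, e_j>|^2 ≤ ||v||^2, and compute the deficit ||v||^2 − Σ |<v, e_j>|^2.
Σ |<v, e_j>|^2 = 187/13; ||v||^2 = 15; deficit = 8/13

Write each e_j = u_j / sqrt(<u_j, u_j>) where u_j is the displayed integer vector. Then <v, e_j> = <v, u_j> / sqrt(<u_j, u_j>), so |<v, e_j>|^2 = <v, u_j>^2 / <u_j, u_j>.
Coefficients: <v, e_1> = -1/sqrt(9), <v, e_2> = 16/sqrt(27), <v, e_3> = 58/sqrt(702).
Square and sum: Σ |<v, e_j>|^2 = 187/13.
Compute ||v||^2 = v·v = 15.
Deficit = 15 − 187/13 = 8/13 ≥ 0, confirming Bessel's inequality. (The deficit equals ||v − Σ <v,e_j> e_j||^2, the squared distance from v to span{e_j}.)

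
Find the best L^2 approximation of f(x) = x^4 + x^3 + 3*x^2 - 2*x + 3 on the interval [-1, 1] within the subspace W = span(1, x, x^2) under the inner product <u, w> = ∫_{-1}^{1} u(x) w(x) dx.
g(x) = 27*x^2/7 - 7*x/5 + 102/35

The best approximation g ∈ W is the orthogonal projection of f onto W. Writing g = a_0 + a_1 x + a_2 x^2, the coefficients solve the normal equations G · a = b where
  G_{ij} = <φ_i, φ_j> and b_i = <f, φ_i>, with φ_0 = 1, φ_1 = x, φ_2 = x^2.
G =
  [2, 0, 2/3]
  [0, 2/3, 0]
  [2/3, 0, 2/5],
b = (42/5, -14/15, 122/35).
Solving gives a_0 = 102/35, a_1 = -7/5, a_2 = 27/7, so
  g(x) = 27*x^2/7 - 7*x/5 + 102/35.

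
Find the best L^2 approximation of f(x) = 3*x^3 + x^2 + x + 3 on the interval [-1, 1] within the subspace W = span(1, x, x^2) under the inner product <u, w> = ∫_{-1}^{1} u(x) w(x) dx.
g(x) = x^2 + 14*x/5 + 3

The best approximation g ∈ W is the orthogonal projection of f onto W. Writing g = a_0 + a_1 x + a_2 x^2, the coefficients solve the normal equations G · a = b where
  G_{ij} = <φ_i, φ_j> and b_i = <f, φ_i>, with φ_0 = 1, φ_1 = x, φ_2 = x^2.
G =
  [2, 0, 2/3]
  [0, 2/3, 0]
  [2/3, 0, 2/5],
b = (20/3, 28/15, 12/5).
Solving gives a_0 = 3, a_1 = 14/5, a_2 = 1, so
  g(x) = x^2 + 14*x/5 + 3.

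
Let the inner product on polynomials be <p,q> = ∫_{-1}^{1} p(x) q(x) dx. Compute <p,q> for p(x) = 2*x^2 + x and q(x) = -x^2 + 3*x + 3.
<p,q> = 26/5

Expand the product: p(x)·q(x) = -2*x^4 + 5*x^3 + 9*x^2 + 3*x.
∫_{-1}^{1} of each monomial x^k gives [2/(k+1) if k even, 0 if k odd]. Integrating term-by-term (or equivalently evaluating the antiderivative F(x) = -2*x^5/5 + 5*x^4/4 + 3*x^3 + 3*x^2/2 at the endpoints):
  F(1) − F(−1) = 107/20 − (3/20) = 26/5.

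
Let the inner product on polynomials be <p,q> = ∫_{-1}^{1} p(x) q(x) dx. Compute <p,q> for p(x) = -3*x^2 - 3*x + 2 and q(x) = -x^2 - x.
<p,q> = 28/15

Expand the product: p(x)·q(x) = 3*x^4 + 6*x^3 + x^2 - 2*x.
∫_{-1}^{1} of each monomial x^k gives [2/(k+1) if k even, 0 if k odd]. Integrating term-by-term (or equivalently evaluating the antiderivative F(x) = 3*x^5/5 + 3*x^4/2 + x^3/3 - x^2 at the endpoints):
  F(1) − F(−1) = 43/30 − (-13/30) = 28/15.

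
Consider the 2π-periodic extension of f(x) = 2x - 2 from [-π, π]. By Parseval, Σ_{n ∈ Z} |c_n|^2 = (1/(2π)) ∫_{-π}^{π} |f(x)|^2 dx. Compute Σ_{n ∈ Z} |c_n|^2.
Σ |c_n|^2 = 4π^2/3 + 4

Expand and integrate term by term over [-π, π]:
  ∫ (2x)^2 dx = 4·(2π^3/3); ∫ 2·2·(-2)·x dx = 0 (odd integrand); ∫ (-2)^2 dx = 4·2π.
So (1/(2π)) ∫_{-π}^{π} (2x - 2)^2 dx = 4π^2/3 + 4 = 4π^2/3 + 4.
Parseval ⇒ Σ |c_n|^2 = 4π^2/3 + 4.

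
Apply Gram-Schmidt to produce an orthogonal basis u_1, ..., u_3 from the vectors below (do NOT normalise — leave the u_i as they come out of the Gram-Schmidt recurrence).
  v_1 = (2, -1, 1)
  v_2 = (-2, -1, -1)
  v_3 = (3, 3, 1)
Orthogonal basis:
  u_1 = (2, -1, 1)
  u_2 = (-2/3, -5/3, -1/3)
  u_3 = (1/5, 0, -2/5)

Apply the Gram-Schmidt recurrence
  u_1 = v_1
  u_i = v_i − Σ_{j<i} ((v_i · u_j) / (u_j · u_j)) · u_j.

Step by step this gives:
  u_1 = (2, -1, 1)
  u_2 = (-2/3, -5/3, -1/3)
  u_3 = (1/5, 0, -2/5)

Orthogonality check:
  u_2 · u_1 = 0 (should be 0)
  u_3 · u_1 = 0 (should be 0)
  u_3 · u_2 = 0 (should be 0)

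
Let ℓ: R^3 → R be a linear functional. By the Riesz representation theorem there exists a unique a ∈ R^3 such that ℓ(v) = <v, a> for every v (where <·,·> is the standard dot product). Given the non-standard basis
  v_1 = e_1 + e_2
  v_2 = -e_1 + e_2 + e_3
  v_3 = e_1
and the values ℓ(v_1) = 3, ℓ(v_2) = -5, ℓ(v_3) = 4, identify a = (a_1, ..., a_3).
a = (4, -1, 0)

Write a = (a_1, ..., a_3) in the standard basis. For each basis vector v_i, ℓ(v_i) = <v_i, a> is a linear equation in the a_j's. Collect the n equations into a matrix system V a = ℓ, where row i of V is v_i (expressed in the standard basis). Since V is invertible (lower-triangular with 1s on the diagonal, up to permutation), solve by back-substitution:
  V =
[[1, 1, 0],
 [-1, 1, 1],
 [1, 0, 0]]
  V a = (3, -5, 4)
Solving gives a = (4, -1, 0).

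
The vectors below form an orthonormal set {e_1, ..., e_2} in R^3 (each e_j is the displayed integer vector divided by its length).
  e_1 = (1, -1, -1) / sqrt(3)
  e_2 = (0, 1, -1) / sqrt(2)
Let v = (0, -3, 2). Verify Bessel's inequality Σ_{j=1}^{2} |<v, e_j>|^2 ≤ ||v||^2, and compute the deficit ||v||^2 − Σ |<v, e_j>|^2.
Σ |<v, e_j>|^2 = 77/6; ||v||^2 = 13; deficit = 1/6

Write each e_j = u_j / sqrt(<u_j, u_j>) where u_j is the displayed integer vector. Then <v, e_j> = <v, u_j> / sqrt(<u_j, u_j>), so |<v, e_j>|^2 = <v, u_j>^2 / <u_j, u_j>.
Coefficients: <v, e_1> = 1/sqrt(3), <v, e_2> = -5/sqrt(2).
Square and sum: Σ |<v, e_j>|^2 = 77/6.
Compute ||v||^2 = v·v = 13.
Deficit = 13 − 77/6 = 1/6 ≥ 0, confirming Bessel's inequality. (The deficit equals ||v − Σ <v,e_j> e_j||^2, the squared distance from v to span{e_j}.)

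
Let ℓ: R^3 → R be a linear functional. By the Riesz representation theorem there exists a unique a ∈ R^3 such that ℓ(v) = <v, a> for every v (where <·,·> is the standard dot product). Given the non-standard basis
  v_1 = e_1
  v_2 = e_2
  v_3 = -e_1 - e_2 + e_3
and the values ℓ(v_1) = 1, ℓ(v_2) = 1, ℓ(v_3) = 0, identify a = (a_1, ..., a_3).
a = (1, 1, 2)

Write a = (a_1, ..., a_3) in the standard basis. For each basis vector v_i, ℓ(v_i) = <v_i, a> is a linear equation in the a_j's. Collect the n equations into a matrix system V a = ℓ, where row i of V is v_i (expressed in the standard basis). Since V is invertible (lower-triangular with 1s on the diagonal, up to permutation), solve by back-substitution:
  V =
[[1, 0, 0],
 [0, 1, 0],
 [-1, -1, 1]]
  V a = (1, 1, 0)
Solving gives a = (1, 1, 2).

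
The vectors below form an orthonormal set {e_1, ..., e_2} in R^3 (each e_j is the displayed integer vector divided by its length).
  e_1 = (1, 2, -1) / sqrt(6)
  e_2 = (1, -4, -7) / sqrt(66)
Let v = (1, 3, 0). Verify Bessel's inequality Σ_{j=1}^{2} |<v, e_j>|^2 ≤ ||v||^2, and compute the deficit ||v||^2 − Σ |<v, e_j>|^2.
Σ |<v, e_j>|^2 = 10; ||v||^2 = 10; deficit = 0

Write each e_j = u_j / sqrt(<u_j, u_j>) where u_j is the displayed integer vector. Then <v, e_j> = <v, u_j> / sqrt(<u_j, u_j>), so |<v, e_j>|^2 = <v, u_j>^2 / <u_j, u_j>.
Coefficients: <v, e_1> = 7/sqrt(6), <v, e_2> = -11/sqrt(66).
Square and sum: Σ |<v, e_j>|^2 = 10.
Compute ||v||^2 = v·v = 10.
Deficit = 10 − 10 = 0 ≥ 0, confirming Bessel's inequality. (The deficit equals ||v − Σ <v,e_j> e_j||^2, the squared distance from v to span{e_j}.)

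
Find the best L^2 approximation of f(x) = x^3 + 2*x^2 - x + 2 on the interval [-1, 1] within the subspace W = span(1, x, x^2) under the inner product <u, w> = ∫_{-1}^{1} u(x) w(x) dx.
g(x) = 2*x^2 - 2*x/5 + 2

The best approximation g ∈ W is the orthogonal projection of f onto W. Writing g = a_0 + a_1 x + a_2 x^2, the coefficients solve the normal equations G · a = b where
  G_{ij} = <φ_i, φ_j> and b_i = <f, φ_i>, with φ_0 = 1, φ_1 = x, φ_2 = x^2.
G =
  [2, 0, 2/3]
  [0, 2/3, 0]
  [2/3, 0, 2/5],
b = (16/3, -4/15, 32/15).
Solving gives a_0 = 2, a_1 = -2/5, a_2 = 2, so
  g(x) = 2*x^2 - 2*x/5 + 2.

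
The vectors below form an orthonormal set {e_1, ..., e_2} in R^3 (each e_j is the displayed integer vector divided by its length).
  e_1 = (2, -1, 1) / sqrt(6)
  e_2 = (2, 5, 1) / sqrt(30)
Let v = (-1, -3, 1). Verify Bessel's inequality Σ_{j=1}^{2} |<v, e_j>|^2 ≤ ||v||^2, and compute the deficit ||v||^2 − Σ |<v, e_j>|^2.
Σ |<v, e_j>|^2 = 46/5; ||v||^2 = 11; deficit = 9/5

Write each e_j = u_j / sqrt(<u_j, u_j>) where u_j is the displayed integer vector. Then <v, e_j> = <v, u_j> / sqrt(<u_j, u_j>), so |<v, e_j>|^2 = <v, u_j>^2 / <u_j, u_j>.
Coefficients: <v, e_1> = 2/sqrt(6), <v, e_2> = -16/sqrt(30).
Square and sum: Σ |<v, e_j>|^2 = 46/5.
Compute ||v||^2 = v·v = 11.
Deficit = 11 − 46/5 = 9/5 ≥ 0, confirming Bessel's inequality. (The deficit equals ||v − Σ <v,e_j> e_j||^2, the squared distance from v to span{e_j}.)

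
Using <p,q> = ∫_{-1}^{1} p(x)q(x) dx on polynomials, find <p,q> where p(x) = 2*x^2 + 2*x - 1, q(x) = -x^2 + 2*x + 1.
<p,q> = 28/15

Expand the product: p(x)·q(x) = -2*x^4 + 2*x^3 + 7*x^2 - 1.
∫_{-1}^{1} of each monomial x^k gives [2/(k+1) if k even, 0 if k odd]. Integrating term-by-term (or equivalently evaluating the antiderivative F(x) = -2*x^5/5 + x^4/2 + 7*x^3/3 - x at the endpoints):
  F(1) − F(−1) = 43/30 − (-13/30) = 28/15.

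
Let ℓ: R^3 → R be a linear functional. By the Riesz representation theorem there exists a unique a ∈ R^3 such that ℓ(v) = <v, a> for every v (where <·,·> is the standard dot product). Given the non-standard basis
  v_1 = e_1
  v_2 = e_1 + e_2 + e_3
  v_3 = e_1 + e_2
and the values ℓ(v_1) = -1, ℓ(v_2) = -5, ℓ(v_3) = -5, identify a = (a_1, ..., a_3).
a = (-1, -4, 0)

Write a = (a_1, ..., a_3) in the standard basis. For each basis vector v_i, ℓ(v_i) = <v_i, a> is a linear equation in the a_j's. Collect the n equations into a matrix system V a = ℓ, where row i of V is v_i (expressed in the standard basis). Since V is invertible (lower-triangular with 1s on the diagonal, up to permutation), solve by back-substitution:
  V =
[[1, 0, 0],
 [1, 1, 1],
 [1, 1, 0]]
  V a = (-1, -5, -5)
Solving gives a = (-1, -4, 0).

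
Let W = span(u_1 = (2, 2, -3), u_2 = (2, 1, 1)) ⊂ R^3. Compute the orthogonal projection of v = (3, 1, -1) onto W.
proj_W(v) = (78/31, 55/31, -25/31)

Set up U = [u_1 | ... | u_2] ∈ R^(3×2). The projector onto W = col(U) is P = U (U^T U)^(-1) U^T.
Compute U^T U =
  [17, 3]
  [3, 6],
and U^T v = (11, 6).
Solve U^T U · c = U^T v for the coefficients: c = (16/31, 23/31). The projection is proj_W(v) = U c.
Check: (v - proj_W(v)) · u_1 = 0  (should be 0).
Check: (v - proj_W(v)) · u_2 = 0  (should be 0).
Result: proj_W(v) = (78/31, 55/31, -25/31).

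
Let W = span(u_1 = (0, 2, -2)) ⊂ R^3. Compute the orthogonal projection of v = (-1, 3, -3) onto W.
proj_W(v) = (0, 3, -3)

Set up U = [u_1 | ... | u_1] ∈ R^(3×1). The projector onto W = col(U) is P = U (U^T U)^(-1) U^T.
Compute U^T U =
  [8],
and U^T v = (12).
Solve U^T U · c = U^T v for the coefficients: c = (3/2). The projection is proj_W(v) = U c.
Check: (v - proj_W(v)) · u_1 = 0  (should be 0).
Result: proj_W(v) = (0, 3, -3).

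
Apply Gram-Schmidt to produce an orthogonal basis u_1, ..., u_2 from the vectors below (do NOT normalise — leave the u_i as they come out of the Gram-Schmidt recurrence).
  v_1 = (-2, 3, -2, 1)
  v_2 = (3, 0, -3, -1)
Orthogonal basis:
  u_1 = (-2, 3, -2, 1)
  u_2 = (26/9, 1/6, -28/9, -17/18)

Apply the Gram-Schmidt recurrence
  u_1 = v_1
  u_i = v_i − Σ_{j<i} ((v_i · u_j) / (u_j · u_j)) · u_j.

Step by step this gives:
  u_1 = (-2, 3, -2, 1)
  u_2 = (26/9, 1/6, -28/9, -17/18)

Orthogonality check:
  u_2 · u_1 = 0 (should be 0)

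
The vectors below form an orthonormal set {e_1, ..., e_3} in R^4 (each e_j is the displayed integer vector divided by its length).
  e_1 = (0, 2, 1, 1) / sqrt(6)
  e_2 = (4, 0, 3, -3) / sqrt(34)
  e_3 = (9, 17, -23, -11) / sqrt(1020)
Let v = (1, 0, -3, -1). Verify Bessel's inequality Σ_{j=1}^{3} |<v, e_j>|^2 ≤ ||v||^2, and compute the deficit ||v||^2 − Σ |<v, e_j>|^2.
Σ |<v, e_j>|^2 = 211/20; ||v||^2 = 11; deficit = 9/20

Write each e_j = u_j / sqrt(<u_j, u_j>) where u_j is the displayed integer vector. Then <v, e_j> = <v, u_j> / sqrt(<u_j, u_j>), so |<v, e_j>|^2 = <v, u_j>^2 / <u_j, u_j>.
Coefficients: <v, e_1> = -4/sqrt(6), <v, e_2> = -2/sqrt(34), <v, e_3> = 89/sqrt(1020).
Square and sum: Σ |<v, e_j>|^2 = 211/20.
Compute ||v||^2 = v·v = 11.
Deficit = 11 − 211/20 = 9/20 ≥ 0, confirming Bessel's inequality. (The deficit equals ||v − Σ <v,e_j> e_j||^2, the squared distance from v to span{e_j}.)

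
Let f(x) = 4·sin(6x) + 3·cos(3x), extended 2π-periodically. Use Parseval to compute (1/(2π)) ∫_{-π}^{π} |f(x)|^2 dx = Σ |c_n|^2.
Σ |c_n|^2 = 25/2

Expand |f|^2 and use orthogonality of {sin(nx), cos(mx)} on [-π, π]:
  ∫_{-π}^{π} sin(nx)^2 dx = π, ∫ cos(mx)^2 dx = π, and cross terms integrate to 0.
So ∫_{-π}^{π} f(x)^2 dx = 4^2 · π + 3^2 · π = (16 + 9)π.
Divide by 2π: (16 + 9)/2 = 25/2.
By Parseval, this equals Σ |c_n|^2.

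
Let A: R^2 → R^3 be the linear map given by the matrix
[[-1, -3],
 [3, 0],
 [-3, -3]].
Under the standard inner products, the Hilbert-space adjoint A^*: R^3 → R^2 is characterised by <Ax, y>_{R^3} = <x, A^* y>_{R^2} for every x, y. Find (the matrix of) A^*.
A^* = A^T =
[[-1, 3, -3],
 [-3, 0, -3]]

For real matrices with standard dot products, the defining identity <Ax, y> = <x, A^* y> gives (Ax)^T y = x^T (A^*) y, i.e. x^T A^T y = x^T (A^*) y. Since this holds for all x, y, we must have A^* = A^T. Therefore
A^* =
[[-1, 3, -3],
 [-3, 0, -3]].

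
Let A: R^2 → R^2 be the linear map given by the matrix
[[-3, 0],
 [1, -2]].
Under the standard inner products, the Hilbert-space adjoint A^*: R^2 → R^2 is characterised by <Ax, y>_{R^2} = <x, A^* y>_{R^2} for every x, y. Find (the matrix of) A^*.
A^* = A^T =
[[-3, 1],
 [0, -2]]

For real matrices with standard dot products, the defining identity <Ax, y> = <x, A^* y> gives (Ax)^T y = x^T (A^*) y, i.e. x^T A^T y = x^T (A^*) y. Since this holds for all x, y, we must have A^* = A^T. Therefore
A^* =
[[-3, 1],
 [0, -2]].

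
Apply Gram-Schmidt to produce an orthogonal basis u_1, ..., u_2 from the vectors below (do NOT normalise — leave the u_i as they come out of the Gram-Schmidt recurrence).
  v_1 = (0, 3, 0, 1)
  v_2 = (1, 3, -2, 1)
Orthogonal basis:
  u_1 = (0, 3, 0, 1)
  u_2 = (1, 0, -2, 0)

Apply the Gram-Schmidt recurrence
  u_1 = v_1
  u_i = v_i − Σ_{j<i} ((v_i · u_j) / (u_j · u_j)) · u_j.

Step by step this gives:
  u_1 = (0, 3, 0, 1)
  u_2 = (1, 0, -2, 0)

Orthogonality check:
  u_2 · u_1 = 0 (should be 0)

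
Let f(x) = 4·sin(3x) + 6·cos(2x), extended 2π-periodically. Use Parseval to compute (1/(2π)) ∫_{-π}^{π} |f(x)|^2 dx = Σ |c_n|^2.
Σ |c_n|^2 = 26

Expand |f|^2 and use orthogonality of {sin(nx), cos(mx)} on [-π, π]:
  ∫_{-π}^{π} sin(nx)^2 dx = π, ∫ cos(mx)^2 dx = π, and cross terms integrate to 0.
So ∫_{-π}^{π} f(x)^2 dx = 4^2 · π + 6^2 · π = (16 + 36)π.
Divide by 2π: (16 + 36)/2 = 26.
By Parseval, this equals Σ |c_n|^2.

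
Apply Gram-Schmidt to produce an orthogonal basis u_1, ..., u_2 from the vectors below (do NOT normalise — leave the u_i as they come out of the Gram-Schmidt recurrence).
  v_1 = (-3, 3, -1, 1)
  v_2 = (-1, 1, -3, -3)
Orthogonal basis:
  u_1 = (-3, 3, -1, 1)
  u_2 = (-1/10, 1/10, -27/10, -33/10)

Apply the Gram-Schmidt recurrence
  u_1 = v_1
  u_i = v_i − Σ_{j<i} ((v_i · u_j) / (u_j · u_j)) · u_j.

Step by step this gives:
  u_1 = (-3, 3, -1, 1)
  u_2 = (-1/10, 1/10, -27/10, -33/10)

Orthogonality check:
  u_2 · u_1 = 0 (should be 0)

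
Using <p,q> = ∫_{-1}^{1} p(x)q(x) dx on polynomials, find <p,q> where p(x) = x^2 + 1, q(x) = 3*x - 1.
<p,q> = -8/3

Expand the product: p(x)·q(x) = 3*x^3 - x^2 + 3*x - 1.
∫_{-1}^{1} of each monomial x^k gives [2/(k+1) if k even, 0 if k odd]. Integrating term-by-term (or equivalently evaluating the antiderivative F(x) = 3*x^4/4 - x^3/3 + 3*x^2/2 - x at the endpoints):
  F(1) − F(−1) = 11/12 − (43/12) = -8/3.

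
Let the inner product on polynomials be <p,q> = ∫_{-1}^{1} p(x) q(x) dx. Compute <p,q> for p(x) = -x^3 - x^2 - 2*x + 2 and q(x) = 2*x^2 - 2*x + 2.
<p,q> = 12

Expand the product: p(x)·q(x) = -2*x^5 - 4*x^3 + 6*x^2 - 8*x + 4.
∫_{-1}^{1} of each monomial x^k gives [2/(k+1) if k even, 0 if k odd]. Integrating term-by-term (or equivalently evaluating the antiderivative F(x) = -x^6/3 - x^4 + 2*x^3 - 4*x^2 + 4*x at the endpoints):
  F(1) − F(−1) = 2/3 − (-34/3) = 12.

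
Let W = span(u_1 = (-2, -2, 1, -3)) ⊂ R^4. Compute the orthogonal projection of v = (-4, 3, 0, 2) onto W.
proj_W(v) = (4/9, 4/9, -2/9, 2/3)

Set up U = [u_1 | ... | u_1] ∈ R^(4×1). The projector onto W = col(U) is P = U (U^T U)^(-1) U^T.
Compute U^T U =
  [18],
and U^T v = (-4).
Solve U^T U · c = U^T v for the coefficients: c = (-2/9). The projection is proj_W(v) = U c.
Check: (v - proj_W(v)) · u_1 = 0  (should be 0).
Result: proj_W(v) = (4/9, 4/9, -2/9, 2/3).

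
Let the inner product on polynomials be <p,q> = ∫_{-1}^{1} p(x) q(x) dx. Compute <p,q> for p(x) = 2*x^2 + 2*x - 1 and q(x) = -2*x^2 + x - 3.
<p,q> = 46/15

Expand the product: p(x)·q(x) = -4*x^4 - 2*x^3 - 2*x^2 - 7*x + 3.
∫_{-1}^{1} of each monomial x^k gives [2/(k+1) if k even, 0 if k odd]. Integrating term-by-term (or equivalently evaluating the antiderivative F(x) = -4*x^5/5 - x^4/2 - 2*x^3/3 - 7*x^2/2 + 3*x at the endpoints):
  F(1) − F(−1) = -37/15 − (-83/15) = 46/15.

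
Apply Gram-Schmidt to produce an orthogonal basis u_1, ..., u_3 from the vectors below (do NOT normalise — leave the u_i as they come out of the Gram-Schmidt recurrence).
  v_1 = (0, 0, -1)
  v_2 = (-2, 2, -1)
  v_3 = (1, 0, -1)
Orthogonal basis:
  u_1 = (0, 0, -1)
  u_2 = (-2, 2, 0)
  u_3 = (1/2, 1/2, 0)

Apply the Gram-Schmidt recurrence
  u_1 = v_1
  u_i = v_i − Σ_{j<i} ((v_i · u_j) / (u_j · u_j)) · u_j.

Step by step this gives:
  u_1 = (0, 0, -1)
  u_2 = (-2, 2, 0)
  u_3 = (1/2, 1/2, 0)

Orthogonality check:
  u_2 · u_1 = 0 (should be 0)
  u_3 · u_1 = 0 (should be 0)
  u_3 · u_2 = 0 (should be 0)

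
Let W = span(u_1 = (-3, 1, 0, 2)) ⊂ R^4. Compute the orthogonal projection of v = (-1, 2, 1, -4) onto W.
proj_W(v) = (9/14, -3/14, 0, -3/7)

Set up U = [u_1 | ... | u_1] ∈ R^(4×1). The projector onto W = col(U) is P = U (U^T U)^(-1) U^T.
Compute U^T U =
  [14],
and U^T v = (-3).
Solve U^T U · c = U^T v for the coefficients: c = (-3/14). The projection is proj_W(v) = U c.
Check: (v - proj_W(v)) · u_1 = 0  (should be 0).
Result: proj_W(v) = (9/14, -3/14, 0, -3/7).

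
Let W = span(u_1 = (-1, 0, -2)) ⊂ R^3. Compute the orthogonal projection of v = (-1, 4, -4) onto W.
proj_W(v) = (-9/5, 0, -18/5)

Set up U = [u_1 | ... | u_1] ∈ R^(3×1). The projector onto W = col(U) is P = U (U^T U)^(-1) U^T.
Compute U^T U =
  [5],
and U^T v = (9).
Solve U^T U · c = U^T v for the coefficients: c = (9/5). The projection is proj_W(v) = U c.
Check: (v - proj_W(v)) · u_1 = 0  (should be 0).
Result: proj_W(v) = (-9/5, 0, -18/5).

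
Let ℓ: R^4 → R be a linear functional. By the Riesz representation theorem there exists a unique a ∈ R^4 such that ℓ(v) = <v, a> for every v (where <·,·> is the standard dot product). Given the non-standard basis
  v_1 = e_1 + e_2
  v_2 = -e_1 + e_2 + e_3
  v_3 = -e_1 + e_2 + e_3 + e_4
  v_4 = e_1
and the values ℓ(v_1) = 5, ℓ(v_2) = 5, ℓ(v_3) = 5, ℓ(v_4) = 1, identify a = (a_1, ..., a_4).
a = (1, 4, 2, 0)

Write a = (a_1, ..., a_4) in the standard basis. For each basis vector v_i, ℓ(v_i) = <v_i, a> is a linear equation in the a_j's. Collect the n equations into a matrix system V a = ℓ, where row i of V is v_i (expressed in the standard basis). Since V is invertible (lower-triangular with 1s on the diagonal, up to permutation), solve by back-substitution:
  V =
[[1, 1, 0, 0],
 [-1, 1, 1, 0],
 [-1, 1, 1, 1],
 [1, 0, 0, 0]]
  V a = (5, 5, 5, 1)
Solving gives a = (1, 4, 2, 0).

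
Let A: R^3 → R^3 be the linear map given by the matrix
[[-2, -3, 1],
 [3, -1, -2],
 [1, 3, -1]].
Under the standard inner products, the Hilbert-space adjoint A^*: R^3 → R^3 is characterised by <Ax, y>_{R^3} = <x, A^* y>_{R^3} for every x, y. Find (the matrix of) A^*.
A^* = A^T =
[[-2, 3, 1],
 [-3, -1, 3],
 [1, -2, -1]]

For real matrices with standard dot products, the defining identity <Ax, y> = <x, A^* y> gives (Ax)^T y = x^T (A^*) y, i.e. x^T A^T y = x^T (A^*) y. Since this holds for all x, y, we must have A^* = A^T. Therefore
A^* =
[[-2, 3, 1],
 [-3, -1, 3],
 [1, -2, -1]].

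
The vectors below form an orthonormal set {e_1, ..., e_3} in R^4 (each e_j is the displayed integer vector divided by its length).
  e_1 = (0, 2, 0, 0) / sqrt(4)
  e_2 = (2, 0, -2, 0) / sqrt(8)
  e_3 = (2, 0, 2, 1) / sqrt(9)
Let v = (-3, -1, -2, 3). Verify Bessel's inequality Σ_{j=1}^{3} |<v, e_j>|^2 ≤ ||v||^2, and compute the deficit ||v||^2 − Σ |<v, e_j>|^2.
Σ |<v, e_j>|^2 = 125/18; ||v||^2 = 23; deficit = 289/18

Write each e_j = u_j / sqrt(<u_j, u_j>) where u_j is the displayed integer vector. Then <v, e_j> = <v, u_j> / sqrt(<u_j, u_j>), so |<v, e_j>|^2 = <v, u_j>^2 / <u_j, u_j>.
Coefficients: <v, e_1> = -2/sqrt(4), <v, e_2> = -2/sqrt(8), <v, e_3> = -7/sqrt(9).
Square and sum: Σ |<v, e_j>|^2 = 125/18.
Compute ||v||^2 = v·v = 23.
Deficit = 23 − 125/18 = 289/18 ≥ 0, confirming Bessel's inequality. (The deficit equals ||v − Σ <v,e_j> e_j||^2, the squared distance from v to span{e_j}.)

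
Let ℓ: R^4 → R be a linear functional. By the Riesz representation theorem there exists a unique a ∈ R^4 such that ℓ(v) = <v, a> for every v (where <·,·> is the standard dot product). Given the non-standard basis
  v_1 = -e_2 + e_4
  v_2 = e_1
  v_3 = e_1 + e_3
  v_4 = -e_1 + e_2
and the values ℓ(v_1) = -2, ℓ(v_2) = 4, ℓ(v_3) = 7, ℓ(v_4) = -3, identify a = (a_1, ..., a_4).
a = (4, 1, 3, -1)

Write a = (a_1, ..., a_4) in the standard basis. For each basis vector v_i, ℓ(v_i) = <v_i, a> is a linear equation in the a_j's. Collect the n equations into a matrix system V a = ℓ, where row i of V is v_i (expressed in the standard basis). Since V is invertible (lower-triangular with 1s on the diagonal, up to permutation), solve by back-substitution:
  V =
[[0, -1, 0, 1],
 [1, 0, 0, 0],
 [1, 0, 1, 0],
 [-1, 1, 0, 0]]
  V a = (-2, 4, 7, -3)
Solving gives a = (4, 1, 3, -1).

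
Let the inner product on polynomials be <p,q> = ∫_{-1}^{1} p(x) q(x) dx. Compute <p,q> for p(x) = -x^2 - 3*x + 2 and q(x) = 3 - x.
<p,q> = 12

Expand the product: p(x)·q(x) = x^3 - 11*x + 6.
∫_{-1}^{1} of each monomial x^k gives [2/(k+1) if k even, 0 if k odd]. Integrating term-by-term (or equivalently evaluating the antiderivative F(x) = x^4/4 - 11*x^2/2 + 6*x at the endpoints):
  F(1) − F(−1) = 3/4 − (-45/4) = 12.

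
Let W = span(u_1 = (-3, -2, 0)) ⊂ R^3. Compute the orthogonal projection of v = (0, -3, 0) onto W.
proj_W(v) = (-18/13, -12/13, 0)

Set up U = [u_1 | ... | u_1] ∈ R^(3×1). The projector onto W = col(U) is P = U (U^T U)^(-1) U^T.
Compute U^T U =
  [13],
and U^T v = (6).
Solve U^T U · c = U^T v for the coefficients: c = (6/13). The projection is proj_W(v) = U c.
Check: (v - proj_W(v)) · u_1 = 0  (should be 0).
Result: proj_W(v) = (-18/13, -12/13, 0).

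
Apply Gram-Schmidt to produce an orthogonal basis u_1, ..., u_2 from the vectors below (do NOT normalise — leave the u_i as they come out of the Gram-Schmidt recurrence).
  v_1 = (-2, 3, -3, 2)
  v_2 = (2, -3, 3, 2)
Orthogonal basis:
  u_1 = (-2, 3, -3, 2)
  u_2 = (8/13, -12/13, 12/13, 44/13)

Apply the Gram-Schmidt recurrence
  u_1 = v_1
  u_i = v_i − Σ_{j<i} ((v_i · u_j) / (u_j · u_j)) · u_j.

Step by step this gives:
  u_1 = (-2, 3, -3, 2)
  u_2 = (8/13, -12/13, 12/13, 44/13)

Orthogonality check:
  u_2 · u_1 = 0 (should be 0)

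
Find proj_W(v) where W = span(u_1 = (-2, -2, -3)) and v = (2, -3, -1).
proj_W(v) = (-10/17, -10/17, -15/17)

Set up U = [u_1 | ... | u_1] ∈ R^(3×1). The projector onto W = col(U) is P = U (U^T U)^(-1) U^T.
Compute U^T U =
  [17],
and U^T v = (5).
Solve U^T U · c = U^T v for the coefficients: c = (5/17). The projection is proj_W(v) = U c.
Check: (v - proj_W(v)) · u_1 = 0  (should be 0).
Result: proj_W(v) = (-10/17, -10/17, -15/17).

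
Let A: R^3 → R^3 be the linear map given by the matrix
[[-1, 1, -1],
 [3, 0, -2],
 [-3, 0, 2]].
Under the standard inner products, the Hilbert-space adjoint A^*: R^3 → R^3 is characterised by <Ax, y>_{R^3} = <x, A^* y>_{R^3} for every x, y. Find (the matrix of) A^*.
A^* = A^T =
[[-1, 3, -3],
 [1, 0, 0],
 [-1, -2, 2]]

For real matrices with standard dot products, the defining identity <Ax, y> = <x, A^* y> gives (Ax)^T y = x^T (A^*) y, i.e. x^T A^T y = x^T (A^*) y. Since this holds for all x, y, we must have A^* = A^T. Therefore
A^* =
[[-1, 3, -3],
 [1, 0, 0],
 [-1, -2, 2]].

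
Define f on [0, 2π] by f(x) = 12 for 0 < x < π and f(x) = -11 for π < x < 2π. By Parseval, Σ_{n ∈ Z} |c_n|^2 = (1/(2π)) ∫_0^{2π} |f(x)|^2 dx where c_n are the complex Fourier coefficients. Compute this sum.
Σ |c_n|^2 = 265/2

Parseval equates the L^2 energy of f (normalised by 1/(2π)) with the ℓ^2 sum of its Fourier coefficients: (1/(2π)) ∫_0^{2π} |f|^2 = Σ |c_n|^2.
Compute the left side: (1/(2π)) [∫_0^π 12^2 dx + ∫_π^{2π} (-11)^2 dx] = (1/(2π)) · (144π + 121π) = (144 + 121)/2 = 265/2.
So Σ_{n ∈ Z} |c_n|^2 = 265/2.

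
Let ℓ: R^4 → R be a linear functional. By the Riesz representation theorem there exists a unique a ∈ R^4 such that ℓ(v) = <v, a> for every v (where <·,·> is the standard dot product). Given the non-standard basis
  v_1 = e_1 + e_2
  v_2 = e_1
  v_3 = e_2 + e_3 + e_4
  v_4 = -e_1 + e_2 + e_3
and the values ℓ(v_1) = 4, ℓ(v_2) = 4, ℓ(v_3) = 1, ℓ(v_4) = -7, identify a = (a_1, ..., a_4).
a = (4, 0, -3, 4)

Write a = (a_1, ..., a_4) in the standard basis. For each basis vector v_i, ℓ(v_i) = <v_i, a> is a linear equation in the a_j's. Collect the n equations into a matrix system V a = ℓ, where row i of V is v_i (expressed in the standard basis). Since V is invertible (lower-triangular with 1s on the diagonal, up to permutation), solve by back-substitution:
  V =
[[1, 1, 0, 0],
 [1, 0, 0, 0],
 [0, 1, 1, 1],
 [-1, 1, 1, 0]]
  V a = (4, 4, 1, -7)
Solving gives a = (4, 0, -3, 4).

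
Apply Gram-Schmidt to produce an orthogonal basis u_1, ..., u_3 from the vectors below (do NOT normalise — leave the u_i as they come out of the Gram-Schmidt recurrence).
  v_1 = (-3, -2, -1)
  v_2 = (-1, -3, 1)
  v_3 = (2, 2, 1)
Orthogonal basis:
  u_1 = (-3, -2, -1)
  u_2 = (5/7, -13/7, 11/7)
  u_3 = (-5/18, 2/9, 7/18)

Apply the Gram-Schmidt recurrence
  u_1 = v_1
  u_i = v_i − Σ_{j<i} ((v_i · u_j) / (u_j · u_j)) · u_j.

Step by step this gives:
  u_1 = (-3, -2, -1)
  u_2 = (5/7, -13/7, 11/7)
  u_3 = (-5/18, 2/9, 7/18)

Orthogonality check:
  u_2 · u_1 = 0 (should be 0)
  u_3 · u_1 = 0 (should be 0)
  u_3 · u_2 = 0 (should be 0)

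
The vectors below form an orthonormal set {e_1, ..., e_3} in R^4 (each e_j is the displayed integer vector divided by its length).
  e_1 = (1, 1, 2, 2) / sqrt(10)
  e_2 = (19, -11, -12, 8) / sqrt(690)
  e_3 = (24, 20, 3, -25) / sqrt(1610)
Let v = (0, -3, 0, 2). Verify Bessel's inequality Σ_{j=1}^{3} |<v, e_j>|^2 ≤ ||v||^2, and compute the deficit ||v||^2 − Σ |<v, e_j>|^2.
Σ |<v, e_j>|^2 = 233/21; ||v||^2 = 13; deficit = 40/21

Write each e_j = u_j / sqrt(<u_j, u_j>) where u_j is the displayed integer vector. Then <v, e_j> = <v, u_j> / sqrt(<u_j, u_j>), so |<v, e_j>|^2 = <v, u_j>^2 / <u_j, u_j>.
Coefficients: <v, e_1> = 1/sqrt(10), <v, e_2> = 49/sqrt(690), <v, e_3> = -110/sqrt(1610).
Square and sum: Σ |<v, e_j>|^2 = 233/21.
Compute ||v||^2 = v·v = 13.
Deficit = 13 − 233/21 = 40/21 ≥ 0, confirming Bessel's inequality. (The deficit equals ||v − Σ <v,e_j> e_j||^2, the squared distance from v to span{e_j}.)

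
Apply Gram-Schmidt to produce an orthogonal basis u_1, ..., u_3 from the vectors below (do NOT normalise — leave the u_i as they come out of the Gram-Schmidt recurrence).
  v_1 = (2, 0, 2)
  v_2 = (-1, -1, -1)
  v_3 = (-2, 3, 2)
Orthogonal basis:
  u_1 = (2, 0, 2)
  u_2 = (0, -1, 0)
  u_3 = (-2, 0, 2)

Apply the Gram-Schmidt recurrence
  u_1 = v_1
  u_i = v_i − Σ_{j<i} ((v_i · u_j) / (u_j · u_j)) · u_j.

Step by step this gives:
  u_1 = (2, 0, 2)
  u_2 = (0, -1, 0)
  u_3 = (-2, 0, 2)

Orthogonality check:
  u_2 · u_1 = 0 (should be 0)
  u_3 · u_1 = 0 (should be 0)
  u_3 · u_2 = 0 (should be 0)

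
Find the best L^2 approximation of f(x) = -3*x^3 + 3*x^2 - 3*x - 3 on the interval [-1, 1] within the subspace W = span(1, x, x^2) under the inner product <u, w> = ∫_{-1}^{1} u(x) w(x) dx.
g(x) = 3*x^2 - 24*x/5 - 3

The best approximation g ∈ W is the orthogonal projection of f onto W. Writing g = a_0 + a_1 x + a_2 x^2, the coefficients solve the normal equations G · a = b where
  G_{ij} = <φ_i, φ_j> and b_i = <f, φ_i>, with φ_0 = 1, φ_1 = x, φ_2 = x^2.
G =
  [2, 0, 2/3]
  [0, 2/3, 0]
  [2/3, 0, 2/5],
b = (-4, -16/5, -4/5).
Solving gives a_0 = -3, a_1 = -24/5, a_2 = 3, so
  g(x) = 3*x^2 - 24*x/5 - 3.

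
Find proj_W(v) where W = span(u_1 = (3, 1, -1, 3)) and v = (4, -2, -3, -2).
proj_W(v) = (21/20, 7/20, -7/20, 21/20)

Set up U = [u_1 | ... | u_1] ∈ R^(4×1). The projector onto W = col(U) is P = U (U^T U)^(-1) U^T.
Compute U^T U =
  [20],
and U^T v = (7).
Solve U^T U · c = U^T v for the coefficients: c = (7/20). The projection is proj_W(v) = U c.
Check: (v - proj_W(v)) · u_1 = 0  (should be 0).
Result: proj_W(v) = (21/20, 7/20, -7/20, 21/20).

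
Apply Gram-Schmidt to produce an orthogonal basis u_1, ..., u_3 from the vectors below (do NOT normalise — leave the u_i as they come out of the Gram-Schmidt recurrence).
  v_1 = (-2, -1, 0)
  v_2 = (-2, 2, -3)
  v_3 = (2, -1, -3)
Orthogonal basis:
  u_1 = (-2, -1, 0)
  u_2 = (-6/5, 12/5, -3)
  u_3 = (10/9, -20/9, -20/9)

Apply the Gram-Schmidt recurrence
  u_1 = v_1
  u_i = v_i − Σ_{j<i} ((v_i · u_j) / (u_j · u_j)) · u_j.

Step by step this gives:
  u_1 = (-2, -1, 0)
  u_2 = (-6/5, 12/5, -3)
  u_3 = (10/9, -20/9, -20/9)

Orthogonality check:
  u_2 · u_1 = 0 (should be 0)
  u_3 · u_1 = 0 (should be 0)
  u_3 · u_2 = 0 (should be 0)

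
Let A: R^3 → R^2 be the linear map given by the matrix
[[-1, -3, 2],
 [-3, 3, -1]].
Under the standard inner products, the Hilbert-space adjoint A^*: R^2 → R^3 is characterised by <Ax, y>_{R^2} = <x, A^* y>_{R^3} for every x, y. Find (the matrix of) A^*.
A^* = A^T =
[[-1, -3],
 [-3, 3],
 [2, -1]]

For real matrices with standard dot products, the defining identity <Ax, y> = <x, A^* y> gives (Ax)^T y = x^T (A^*) y, i.e. x^T A^T y = x^T (A^*) y. Since this holds for all x, y, we must have A^* = A^T. Therefore
A^* =
[[-1, -3],
 [-3, 3],
 [2, -1]].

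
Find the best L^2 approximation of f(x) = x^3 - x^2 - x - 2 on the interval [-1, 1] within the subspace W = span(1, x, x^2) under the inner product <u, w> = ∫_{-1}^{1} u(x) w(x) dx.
g(x) = -x^2 - 2*x/5 - 2

The best approximation g ∈ W is the orthogonal projection of f onto W. Writing g = a_0 + a_1 x + a_2 x^2, the coefficients solve the normal equations G · a = b where
  G_{ij} = <φ_i, φ_j> and b_i = <f, φ_i>, with φ_0 = 1, φ_1 = x, φ_2 = x^2.
G =
  [2, 0, 2/3]
  [0, 2/3, 0]
  [2/3, 0, 2/5],
b = (-14/3, -4/15, -26/15).
Solving gives a_0 = -2, a_1 = -2/5, a_2 = -1, so
  g(x) = -x^2 - 2*x/5 - 2.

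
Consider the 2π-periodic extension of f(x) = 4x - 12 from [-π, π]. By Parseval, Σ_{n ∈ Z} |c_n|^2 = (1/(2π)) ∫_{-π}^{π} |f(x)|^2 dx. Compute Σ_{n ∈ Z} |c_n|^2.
Σ |c_n|^2 = 16π^2/3 + 144

Expand and integrate term by term over [-π, π]:
  ∫ (4x)^2 dx = 16·(2π^3/3); ∫ 2·4·(-12)·x dx = 0 (odd integrand); ∫ (-12)^2 dx = 144·2π.
So (1/(2π)) ∫_{-π}^{π} (4x - 12)^2 dx = 16π^2/3 + 144 = 16π^2/3 + 144.
Parseval ⇒ Σ |c_n|^2 = 16π^2/3 + 144.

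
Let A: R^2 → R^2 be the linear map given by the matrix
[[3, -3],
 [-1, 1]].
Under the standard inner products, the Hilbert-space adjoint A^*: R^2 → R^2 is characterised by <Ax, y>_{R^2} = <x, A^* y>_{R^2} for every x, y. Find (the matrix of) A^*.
A^* = A^T =
[[3, -1],
 [-3, 1]]

For real matrices with standard dot products, the defining identity <Ax, y> = <x, A^* y> gives (Ax)^T y = x^T (A^*) y, i.e. x^T A^T y = x^T (A^*) y. Since this holds for all x, y, we must have A^* = A^T. Therefore
A^* =
[[3, -1],
 [-3, 1]].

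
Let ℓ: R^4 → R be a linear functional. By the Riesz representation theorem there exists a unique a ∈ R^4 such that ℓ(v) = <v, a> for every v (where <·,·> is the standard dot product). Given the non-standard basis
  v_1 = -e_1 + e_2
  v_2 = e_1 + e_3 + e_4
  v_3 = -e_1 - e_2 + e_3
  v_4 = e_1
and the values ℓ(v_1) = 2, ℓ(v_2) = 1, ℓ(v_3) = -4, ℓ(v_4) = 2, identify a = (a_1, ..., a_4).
a = (2, 4, 2, -3)

Write a = (a_1, ..., a_4) in the standard basis. For each basis vector v_i, ℓ(v_i) = <v_i, a> is a linear equation in the a_j's. Collect the n equations into a matrix system V a = ℓ, where row i of V is v_i (expressed in the standard basis). Since V is invertible (lower-triangular with 1s on the diagonal, up to permutation), solve by back-substitution:
  V =
[[-1, 1, 0, 0],
 [1, 0, 1, 1],
 [-1, -1, 1, 0],
 [1, 0, 0, 0]]
  V a = (2, 1, -4, 2)
Solving gives a = (2, 4, 2, -3).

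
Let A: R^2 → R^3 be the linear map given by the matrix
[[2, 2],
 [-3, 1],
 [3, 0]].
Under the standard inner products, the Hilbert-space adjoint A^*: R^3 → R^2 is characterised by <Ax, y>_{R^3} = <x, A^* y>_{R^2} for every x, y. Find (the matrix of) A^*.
A^* = A^T =
[[2, -3, 3],
 [2, 1, 0]]

For real matrices with standard dot products, the defining identity <Ax, y> = <x, A^* y> gives (Ax)^T y = x^T (A^*) y, i.e. x^T A^T y = x^T (A^*) y. Since this holds for all x, y, we must have A^* = A^T. Therefore
A^* =
[[2, -3, 3],
 [2, 1, 0]].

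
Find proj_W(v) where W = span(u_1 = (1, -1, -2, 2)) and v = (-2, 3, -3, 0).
proj_W(v) = (1/10, -1/10, -1/5, 1/5)

Set up U = [u_1 | ... | u_1] ∈ R^(4×1). The projector onto W = col(U) is P = U (U^T U)^(-1) U^T.
Compute U^T U =
  [10],
and U^T v = (1).
Solve U^T U · c = U^T v for the coefficients: c = (1/10). The projection is proj_W(v) = U c.
Check: (v - proj_W(v)) · u_1 = 0  (should be 0).
Result: proj_W(v) = (1/10, -1/10, -1/5, 1/5).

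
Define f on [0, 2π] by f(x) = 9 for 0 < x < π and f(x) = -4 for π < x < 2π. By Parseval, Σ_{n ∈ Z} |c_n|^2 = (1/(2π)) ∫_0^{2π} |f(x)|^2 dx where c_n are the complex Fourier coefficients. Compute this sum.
Σ |c_n|^2 = 97/2

Parseval equates the L^2 energy of f (normalised by 1/(2π)) with the ℓ^2 sum of its Fourier coefficients: (1/(2π)) ∫_0^{2π} |f|^2 = Σ |c_n|^2.
Compute the left side: (1/(2π)) [∫_0^π 9^2 dx + ∫_π^{2π} (-4)^2 dx] = (1/(2π)) · (81π + 16π) = (81 + 16)/2 = 97/2.
So Σ_{n ∈ Z} |c_n|^2 = 97/2.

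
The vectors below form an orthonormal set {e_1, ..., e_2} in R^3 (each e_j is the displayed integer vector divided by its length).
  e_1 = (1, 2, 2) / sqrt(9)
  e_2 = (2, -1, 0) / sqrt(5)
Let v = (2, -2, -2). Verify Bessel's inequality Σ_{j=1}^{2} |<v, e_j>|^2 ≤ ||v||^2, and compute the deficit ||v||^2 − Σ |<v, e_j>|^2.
Σ |<v, e_j>|^2 = 56/5; ||v||^2 = 12; deficit = 4/5

Write each e_j = u_j / sqrt(<u_j, u_j>) where u_j is the displayed integer vector. Then <v, e_j> = <v, u_j> / sqrt(<u_j, u_j>), so |<v, e_j>|^2 = <v, u_j>^2 / <u_j, u_j>.
Coefficients: <v, e_1> = -6/sqrt(9), <v, e_2> = 6/sqrt(5).
Square and sum: Σ |<v, e_j>|^2 = 56/5.
Compute ||v||^2 = v·v = 12.
Deficit = 12 − 56/5 = 4/5 ≥ 0, confirming Bessel's inequality. (The deficit equals ||v − Σ <v,e_j> e_j||^2, the squared distance from v to span{e_j}.)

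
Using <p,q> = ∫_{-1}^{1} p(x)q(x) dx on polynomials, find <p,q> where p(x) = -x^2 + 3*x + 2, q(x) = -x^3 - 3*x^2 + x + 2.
<p,q> = 14/3

Expand the product: p(x)·q(x) = x^5 - 12*x^3 - 5*x^2 + 8*x + 4.
∫_{-1}^{1} of each monomial x^k gives [2/(k+1) if k even, 0 if k odd]. Integrating term-by-term (or equivalently evaluating the antiderivative F(x) = x^6/6 - 3*x^4 - 5*x^3/3 + 4*x^2 + 4*x at the endpoints):
  F(1) − F(−1) = 7/2 − (-7/6) = 14/3.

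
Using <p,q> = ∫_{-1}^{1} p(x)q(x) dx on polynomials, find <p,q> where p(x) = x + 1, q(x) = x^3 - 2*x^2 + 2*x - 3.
<p,q> = -28/5

Expand the product: p(x)·q(x) = x^4 - x^3 - x - 3.
∫_{-1}^{1} of each monomial x^k gives [2/(k+1) if k even, 0 if k odd]. Integrating term-by-term (or equivalently evaluating the antiderivative F(x) = x^5/5 - x^4/4 - x^2/2 - 3*x at the endpoints):
  F(1) − F(−1) = -71/20 − (41/20) = -28/5.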